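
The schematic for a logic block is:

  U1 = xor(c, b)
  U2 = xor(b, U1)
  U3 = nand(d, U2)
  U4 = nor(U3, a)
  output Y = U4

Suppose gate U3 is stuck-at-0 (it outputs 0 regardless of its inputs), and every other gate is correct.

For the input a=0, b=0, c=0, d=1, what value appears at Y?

Propagate with U3 forced: U1=0, U2=0, U3=0 [stuck-at-0], U4=1.
So Y = 1. (Without the fault it would be 0.)

1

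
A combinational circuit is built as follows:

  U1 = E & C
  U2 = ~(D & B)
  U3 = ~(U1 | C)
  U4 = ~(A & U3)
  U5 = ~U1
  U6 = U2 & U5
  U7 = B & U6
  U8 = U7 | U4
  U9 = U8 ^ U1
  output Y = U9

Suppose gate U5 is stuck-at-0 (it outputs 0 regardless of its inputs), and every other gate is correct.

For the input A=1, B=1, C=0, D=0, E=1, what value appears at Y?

0

Propagate with U5 forced: U1=0, U2=1, U3=1, U4=0, U5=0 [stuck-at-0], U6=0, U7=0, U8=0, U9=0.
So Y = 0. (Without the fault it would be 1.)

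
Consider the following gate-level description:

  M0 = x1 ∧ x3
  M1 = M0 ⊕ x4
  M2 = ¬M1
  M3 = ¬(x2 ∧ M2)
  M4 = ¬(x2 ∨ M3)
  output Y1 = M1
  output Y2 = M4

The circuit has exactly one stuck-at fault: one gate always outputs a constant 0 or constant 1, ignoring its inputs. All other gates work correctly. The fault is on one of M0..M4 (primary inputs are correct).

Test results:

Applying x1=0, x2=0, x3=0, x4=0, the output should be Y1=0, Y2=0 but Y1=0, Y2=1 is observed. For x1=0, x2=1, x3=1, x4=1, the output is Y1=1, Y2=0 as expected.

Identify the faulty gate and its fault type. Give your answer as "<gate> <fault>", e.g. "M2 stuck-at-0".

M3 stuck-at-0

Fault-free values for test 1 (x1=0, x2=0, x3=0, x4=0): M0=0, M1=0, M2=1, M3=1, M4=0, giving Y1=0, Y2=0. Observed Y1=0, Y2=1.
Test 1: faults giving observed Y1=0, Y2=1 are {M3 stuck-at-0, M4 stuck-at-1}.
Test 2 (x1=0, x2=1, x3=1, x4=1): fault-free M0=0, M1=1, M2=0, M3=1, M4=0 → Y1=1, Y2=0; observed Y1=1, Y2=0. Eliminates M4 stuck-at-1.
Only M3 stuck-at-0 is consistent with every test.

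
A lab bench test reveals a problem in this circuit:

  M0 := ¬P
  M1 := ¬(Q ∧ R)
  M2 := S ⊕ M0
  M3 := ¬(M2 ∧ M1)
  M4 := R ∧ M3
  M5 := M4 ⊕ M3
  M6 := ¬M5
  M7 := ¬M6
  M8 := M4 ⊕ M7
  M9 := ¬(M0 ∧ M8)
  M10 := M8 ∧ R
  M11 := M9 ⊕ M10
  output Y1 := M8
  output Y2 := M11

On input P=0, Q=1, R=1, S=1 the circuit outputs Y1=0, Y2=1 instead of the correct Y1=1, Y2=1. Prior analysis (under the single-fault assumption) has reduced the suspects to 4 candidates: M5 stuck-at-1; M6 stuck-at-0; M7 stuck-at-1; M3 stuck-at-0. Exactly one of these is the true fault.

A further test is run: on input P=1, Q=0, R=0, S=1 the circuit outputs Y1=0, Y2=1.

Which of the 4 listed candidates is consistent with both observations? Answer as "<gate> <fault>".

Evaluate each candidate on input P=1, Q=0, R=0, S=1:
  M5 stuck-at-1: M0=0, M1=1, M2=1, M3=0, M4=0, M5=1 [stuck-at-1], M6=0, M7=1, M8=1, M9=1, M10=0, M11=1 → Y1=1, Y2=1 — eliminated
  M6 stuck-at-0: M0=0, M1=1, M2=1, M3=0, M4=0, M5=0, M6=0 [stuck-at-0], M7=1, M8=1, M9=1, M10=0, M11=1 → Y1=1, Y2=1 — eliminated
  M7 stuck-at-1: M0=0, M1=1, M2=1, M3=0, M4=0, M5=0, M6=1, M7=1 [stuck-at-1], M8=1, M9=1, M10=0, M11=1 → Y1=1, Y2=1 — eliminated
  M3 stuck-at-0: M0=0, M1=1, M2=1, M3=0 [stuck-at-0], M4=0, M5=0, M6=1, M7=0, M8=0, M9=1, M10=0, M11=1 → Y1=0, Y2=1 — matches
Only M3 stuck-at-0 reproduces the observed Y1=0, Y2=1.

M3 stuck-at-0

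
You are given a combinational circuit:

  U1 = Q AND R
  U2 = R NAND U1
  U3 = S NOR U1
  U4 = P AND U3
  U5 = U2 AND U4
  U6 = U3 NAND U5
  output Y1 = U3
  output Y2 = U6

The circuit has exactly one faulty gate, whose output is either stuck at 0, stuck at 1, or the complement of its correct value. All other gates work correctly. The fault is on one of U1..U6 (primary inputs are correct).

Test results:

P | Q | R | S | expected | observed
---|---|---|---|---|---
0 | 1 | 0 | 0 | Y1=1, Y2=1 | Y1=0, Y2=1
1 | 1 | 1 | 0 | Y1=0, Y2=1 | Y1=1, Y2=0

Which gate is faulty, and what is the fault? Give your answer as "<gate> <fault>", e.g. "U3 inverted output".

Fault-free values for test 1 (P=0, Q=1, R=0, S=0): U1=0, U2=1, U3=1, U4=0, U5=0, U6=1, giving Y1=1, Y2=1. Observed Y1=0, Y2=1.
Test 1: faults giving observed Y1=0, Y2=1 are {U1 stuck-at-1, U1 inverted output, U3 stuck-at-0, U3 inverted output}.
Test 2 (P=1, Q=1, R=1, S=0): fault-free U1=1, U2=0, U3=0, U4=0, U5=0, U6=1 → Y1=0, Y2=1; observed Y1=1, Y2=0. Eliminates U1 stuck-at-1, U3 stuck-at-0, U3 inverted output.
Only U1 inverted output is consistent with every test.

U1 inverted output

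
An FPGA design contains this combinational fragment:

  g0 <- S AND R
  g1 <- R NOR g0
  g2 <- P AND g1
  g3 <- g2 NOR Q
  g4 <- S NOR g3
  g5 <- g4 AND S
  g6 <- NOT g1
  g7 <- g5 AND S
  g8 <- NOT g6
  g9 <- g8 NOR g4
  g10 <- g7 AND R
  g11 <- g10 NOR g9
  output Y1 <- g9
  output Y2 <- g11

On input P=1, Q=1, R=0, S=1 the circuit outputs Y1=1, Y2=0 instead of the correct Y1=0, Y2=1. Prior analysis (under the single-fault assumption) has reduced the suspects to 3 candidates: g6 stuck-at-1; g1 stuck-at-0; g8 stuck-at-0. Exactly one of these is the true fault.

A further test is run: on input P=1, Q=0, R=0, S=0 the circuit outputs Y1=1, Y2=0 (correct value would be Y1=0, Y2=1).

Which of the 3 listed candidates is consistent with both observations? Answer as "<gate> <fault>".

Evaluate each candidate on input P=1, Q=0, R=0, S=0:
  g6 stuck-at-1: g0=0, g1=1, g2=1, g3=0, g4=1, g5=0, g6=1 [stuck-at-1], g7=0, g8=0, g9=0, g10=0, g11=1 → Y1=0, Y2=1 — eliminated
  g1 stuck-at-0: g0=0, g1=0 [stuck-at-0], g2=0, g3=1, g4=0, g5=0, g6=1, g7=0, g8=0, g9=1, g10=0, g11=0 → Y1=1, Y2=0 — matches
  g8 stuck-at-0: g0=0, g1=1, g2=1, g3=0, g4=1, g5=0, g6=0, g7=0, g8=0 [stuck-at-0], g9=0, g10=0, g11=1 → Y1=0, Y2=1 — eliminated
Only g1 stuck-at-0 reproduces the observed Y1=1, Y2=0.

g1 stuck-at-0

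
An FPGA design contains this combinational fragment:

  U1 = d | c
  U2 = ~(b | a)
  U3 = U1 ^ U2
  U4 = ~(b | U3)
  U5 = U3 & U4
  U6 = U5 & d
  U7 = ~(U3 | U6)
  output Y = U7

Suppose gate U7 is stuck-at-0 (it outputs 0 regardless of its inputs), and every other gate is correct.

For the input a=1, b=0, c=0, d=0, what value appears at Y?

0

Propagate with U7 forced: U1=0, U2=0, U3=0, U4=1, U5=0, U6=0, U7=0 [stuck-at-0].
So Y = 0. (Without the fault it would be 1.)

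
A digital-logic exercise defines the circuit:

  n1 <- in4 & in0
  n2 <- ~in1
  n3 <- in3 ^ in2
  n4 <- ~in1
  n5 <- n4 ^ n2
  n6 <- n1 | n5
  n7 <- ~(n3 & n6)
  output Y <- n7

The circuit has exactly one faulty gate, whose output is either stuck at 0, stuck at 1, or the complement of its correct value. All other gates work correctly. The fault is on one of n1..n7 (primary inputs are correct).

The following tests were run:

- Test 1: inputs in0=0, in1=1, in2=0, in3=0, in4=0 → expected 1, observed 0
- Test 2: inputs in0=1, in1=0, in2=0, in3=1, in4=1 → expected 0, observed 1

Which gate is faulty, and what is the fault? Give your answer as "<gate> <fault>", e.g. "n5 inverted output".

Fault-free values for test 1 (in0=0, in1=1, in2=0, in3=0, in4=0): n1=0, n2=0, n3=0, n4=0, n5=0, n6=0, n7=1, giving Y=1. Observed 0.
Test 1: faults giving observed 0 are {n7 stuck-at-0, n7 inverted output}.
Test 2 (in0=1, in1=0, in2=0, in3=1, in4=1): fault-free n1=1, n2=1, n3=1, n4=1, n5=0, n6=1, n7=0 → 0; observed 1. Eliminates n7 stuck-at-0.
Only n7 inverted output is consistent with every test.

n7 inverted output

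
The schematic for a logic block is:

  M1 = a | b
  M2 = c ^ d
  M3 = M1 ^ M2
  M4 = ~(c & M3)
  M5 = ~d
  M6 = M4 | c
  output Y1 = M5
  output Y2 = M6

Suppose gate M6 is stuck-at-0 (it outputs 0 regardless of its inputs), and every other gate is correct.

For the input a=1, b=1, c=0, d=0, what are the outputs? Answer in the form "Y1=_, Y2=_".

Propagate with M6 forced: M1=1, M2=0, M3=1, M4=1, M5=1, M6=0 [stuck-at-0].
So the outputs are Y1=1, Y2=0. (Without the fault they would be Y1=1, Y2=1.)

Y1=1, Y2=0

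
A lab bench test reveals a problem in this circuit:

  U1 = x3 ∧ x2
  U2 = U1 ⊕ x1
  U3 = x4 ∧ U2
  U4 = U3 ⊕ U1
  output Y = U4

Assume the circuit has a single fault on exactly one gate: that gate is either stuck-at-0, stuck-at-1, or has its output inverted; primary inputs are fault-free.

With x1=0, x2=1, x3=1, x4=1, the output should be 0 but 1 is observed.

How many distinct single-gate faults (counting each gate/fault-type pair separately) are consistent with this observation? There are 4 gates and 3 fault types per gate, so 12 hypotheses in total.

6

Fault-free: U1=1, U2=1, U3=1, U4=0 → 0. Observed 1.
  U1 stuck-at-0: output 0 ✗
  U1 stuck-at-1: output 0 ✗
  U1 inverted output: output 0 ✗
  U2 stuck-at-0: output 1 ✓
  U2 stuck-at-1: output 0 ✗
  U2 inverted output: output 1 ✓
  U3 stuck-at-0: output 1 ✓
  U3 stuck-at-1: output 0 ✗
  U3 inverted output: output 1 ✓
  U4 stuck-at-0: output 0 ✗
  U4 stuck-at-1: output 1 ✓
  U4 inverted output: output 1 ✓
Consistent faults: {U2 stuck-at-0, U2 inverted output, U3 stuck-at-0, U3 inverted output, U4 stuck-at-1, U4 inverted output} — 6 in all.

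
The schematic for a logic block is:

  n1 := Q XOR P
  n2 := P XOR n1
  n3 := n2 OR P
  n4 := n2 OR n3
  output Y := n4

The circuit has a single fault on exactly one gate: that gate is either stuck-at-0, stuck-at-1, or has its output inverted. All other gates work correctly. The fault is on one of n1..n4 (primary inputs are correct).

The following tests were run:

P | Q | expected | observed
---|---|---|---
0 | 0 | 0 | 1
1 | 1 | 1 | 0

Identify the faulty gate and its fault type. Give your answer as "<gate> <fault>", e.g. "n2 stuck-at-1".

Fault-free values for test 1 (P=0, Q=0): n1=0, n2=0, n3=0, n4=0, giving Y=0. Observed 1.
Test 1: faults giving observed 1 are {n1 stuck-at-1, n1 inverted output, n2 stuck-at-1, n2 inverted output, n3 stuck-at-1, n3 inverted output, n4 stuck-at-1, n4 inverted output}.
Test 2 (P=1, Q=1): fault-free n1=0, n2=1, n3=1, n4=1 → 1; observed 0. Eliminates n1 stuck-at-1, n1 inverted output, n2 stuck-at-1, n2 inverted output, n3 stuck-at-1, n3 inverted output, n4 stuck-at-1.
Only n4 inverted output is consistent with every test.

n4 inverted output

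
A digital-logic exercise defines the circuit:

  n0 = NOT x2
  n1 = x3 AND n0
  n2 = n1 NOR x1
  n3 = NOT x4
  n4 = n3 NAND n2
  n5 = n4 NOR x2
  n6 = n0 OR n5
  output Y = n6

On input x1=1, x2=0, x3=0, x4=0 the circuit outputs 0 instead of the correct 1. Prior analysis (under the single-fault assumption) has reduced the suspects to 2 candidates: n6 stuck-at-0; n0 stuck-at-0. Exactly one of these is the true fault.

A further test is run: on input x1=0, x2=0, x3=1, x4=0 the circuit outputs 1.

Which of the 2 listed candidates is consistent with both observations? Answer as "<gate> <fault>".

Evaluate each candidate on input x1=0, x2=0, x3=1, x4=0:
  n6 stuck-at-0: n0=1, n1=1, n2=0, n3=1, n4=1, n5=0, n6=0 [stuck-at-0] → 0 — eliminated
  n0 stuck-at-0: n0=0 [stuck-at-0], n1=0, n2=1, n3=1, n4=0, n5=1, n6=1 → 1 — matches
Only n0 stuck-at-0 reproduces the observed 1.

n0 stuck-at-0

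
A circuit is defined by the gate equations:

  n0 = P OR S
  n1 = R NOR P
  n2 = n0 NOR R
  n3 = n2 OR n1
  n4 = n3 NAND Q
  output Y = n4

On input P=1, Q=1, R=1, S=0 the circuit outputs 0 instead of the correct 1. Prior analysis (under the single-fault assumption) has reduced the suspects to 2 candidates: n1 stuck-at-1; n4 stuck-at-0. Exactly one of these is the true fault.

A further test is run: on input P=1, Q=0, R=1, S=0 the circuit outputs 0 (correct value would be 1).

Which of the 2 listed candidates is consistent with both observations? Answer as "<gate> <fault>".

n4 stuck-at-0

Evaluate each candidate on input P=1, Q=0, R=1, S=0:
  n1 stuck-at-1: n0=1, n1=1 [stuck-at-1], n2=0, n3=1, n4=1 → 1 — eliminated
  n4 stuck-at-0: n0=1, n1=0, n2=0, n3=0, n4=0 [stuck-at-0] → 0 — matches
Only n4 stuck-at-0 reproduces the observed 0.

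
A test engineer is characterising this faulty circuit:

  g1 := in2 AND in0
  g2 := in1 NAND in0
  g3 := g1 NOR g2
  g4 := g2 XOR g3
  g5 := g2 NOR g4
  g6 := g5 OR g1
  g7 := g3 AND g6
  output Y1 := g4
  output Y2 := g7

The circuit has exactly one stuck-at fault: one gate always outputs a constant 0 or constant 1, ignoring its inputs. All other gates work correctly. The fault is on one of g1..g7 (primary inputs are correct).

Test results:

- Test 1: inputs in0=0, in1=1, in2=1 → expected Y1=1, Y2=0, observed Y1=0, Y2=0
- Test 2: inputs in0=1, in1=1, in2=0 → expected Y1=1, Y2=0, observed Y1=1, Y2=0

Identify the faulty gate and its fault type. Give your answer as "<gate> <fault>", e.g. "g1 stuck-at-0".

g3 stuck-at-1

Fault-free values for test 1 (in0=0, in1=1, in2=1): g1=0, g2=1, g3=0, g4=1, g5=0, g6=0, g7=0, giving Y1=1, Y2=0. Observed Y1=0, Y2=0.
Test 1: faults giving observed Y1=0, Y2=0 are {g3 stuck-at-1, g4 stuck-at-0}.
Test 2 (in0=1, in1=1, in2=0): fault-free g1=0, g2=0, g3=1, g4=1, g5=0, g6=0, g7=0 → Y1=1, Y2=0; observed Y1=1, Y2=0. Eliminates g4 stuck-at-0.
Only g3 stuck-at-1 is consistent with every test.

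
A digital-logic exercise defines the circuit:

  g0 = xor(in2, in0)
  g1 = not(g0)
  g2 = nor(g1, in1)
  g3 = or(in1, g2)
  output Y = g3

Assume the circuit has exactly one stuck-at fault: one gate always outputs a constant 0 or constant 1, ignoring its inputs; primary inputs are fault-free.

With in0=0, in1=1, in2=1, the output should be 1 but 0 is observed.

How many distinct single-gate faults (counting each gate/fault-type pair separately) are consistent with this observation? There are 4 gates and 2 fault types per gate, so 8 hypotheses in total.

Fault-free: g0=1, g1=0, g2=0, g3=1 → 1. Observed 0.
  g0 stuck-at-0: output 1 ✗
  g0 stuck-at-1: output 1 ✗
  g1 stuck-at-0: output 1 ✗
  g1 stuck-at-1: output 1 ✗
  g2 stuck-at-0: output 1 ✗
  g2 stuck-at-1: output 1 ✗
  g3 stuck-at-0: output 0 ✓
  g3 stuck-at-1: output 1 ✗
Consistent faults: {g3 stuck-at-0} — 1 in all.

1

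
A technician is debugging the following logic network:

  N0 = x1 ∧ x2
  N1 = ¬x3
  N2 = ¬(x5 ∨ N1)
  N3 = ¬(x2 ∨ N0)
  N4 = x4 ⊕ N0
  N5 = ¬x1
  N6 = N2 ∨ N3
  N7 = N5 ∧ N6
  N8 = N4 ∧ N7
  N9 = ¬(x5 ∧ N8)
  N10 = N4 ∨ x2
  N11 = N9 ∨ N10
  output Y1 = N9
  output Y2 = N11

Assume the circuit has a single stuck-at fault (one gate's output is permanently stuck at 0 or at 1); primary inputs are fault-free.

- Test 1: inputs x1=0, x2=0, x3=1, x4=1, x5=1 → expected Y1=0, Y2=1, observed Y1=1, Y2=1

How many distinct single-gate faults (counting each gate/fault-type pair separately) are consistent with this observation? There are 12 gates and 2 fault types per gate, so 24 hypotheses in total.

8

Fault-free: N0=0, N1=0, N2=0, N3=1, N4=1, N5=1, N6=1, N7=1, N8=1, N9=0, N10=1, N11=1 → Y1=0, Y2=1. Observed Y1=1, Y2=1.
  N0: stuck-at-1 ✓; others ✗
  N1: none of the 2 fault types match ✗
  N2: none of the 2 fault types match ✗
  N3: stuck-at-0 ✓; others ✗
  N4: stuck-at-0 ✓; others ✗
  N5: stuck-at-0 ✓; others ✗
  N6: stuck-at-0 ✓; others ✗
  N7: stuck-at-0 ✓; others ✗
  N8: stuck-at-0 ✓; others ✗
  N9: stuck-at-1 ✓; others ✗
  N10: none of the 2 fault types match ✗
  N11: none of the 2 fault types match ✗
Consistent faults: {N0 stuck-at-1, N3 stuck-at-0, N4 stuck-at-0, N5 stuck-at-0, N6 stuck-at-0, N7 stuck-at-0, N8 stuck-at-0, N9 stuck-at-1} — 8 in all.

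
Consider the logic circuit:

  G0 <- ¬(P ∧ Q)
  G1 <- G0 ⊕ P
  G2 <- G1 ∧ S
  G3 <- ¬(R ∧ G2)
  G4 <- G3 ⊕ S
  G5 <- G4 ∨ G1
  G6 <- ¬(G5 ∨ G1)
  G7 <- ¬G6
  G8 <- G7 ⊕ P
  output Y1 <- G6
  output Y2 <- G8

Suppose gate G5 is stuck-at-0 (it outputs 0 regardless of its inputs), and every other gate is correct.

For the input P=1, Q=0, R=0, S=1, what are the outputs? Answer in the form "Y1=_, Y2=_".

Propagate with G5 forced: G0=1, G1=0, G2=0, G3=1, G4=0, G5=0 [stuck-at-0], G6=1, G7=0, G8=1.
So the outputs are Y1=1, Y2=1. (Same as the fault-free value — the fault is masked on this input.)

Y1=1, Y2=1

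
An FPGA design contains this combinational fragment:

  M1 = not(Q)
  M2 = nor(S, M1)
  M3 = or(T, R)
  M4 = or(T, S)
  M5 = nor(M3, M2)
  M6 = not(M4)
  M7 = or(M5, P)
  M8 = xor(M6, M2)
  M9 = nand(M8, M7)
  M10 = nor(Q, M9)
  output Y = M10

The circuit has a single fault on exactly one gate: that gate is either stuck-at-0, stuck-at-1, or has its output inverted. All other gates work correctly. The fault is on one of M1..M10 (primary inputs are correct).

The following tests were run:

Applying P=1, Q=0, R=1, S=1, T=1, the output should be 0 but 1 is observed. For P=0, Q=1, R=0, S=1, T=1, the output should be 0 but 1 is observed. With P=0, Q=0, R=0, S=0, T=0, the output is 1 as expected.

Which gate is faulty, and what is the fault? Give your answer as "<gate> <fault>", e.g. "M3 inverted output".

M10 stuck-at-1

Fault-free values for test 1 (P=1, Q=0, R=1, S=1, T=1): M1=1, M2=0, M3=1, M4=1, M5=0, M6=0, M7=1, M8=0, M9=1, M10=0, giving Y=0. Observed 1.
Test 1: faults giving observed 1 are {M2 stuck-at-1, M2 inverted output, M4 stuck-at-0, M4 inverted output, M6 stuck-at-1, M6 inverted output, M8 stuck-at-1, M8 inverted output, M9 stuck-at-0, M9 inverted output, M10 stuck-at-1, M10 inverted output}.
Test 2 (P=0, Q=1, R=0, S=1, T=1): fault-free M1=0, M2=0, M3=1, M4=1, M5=0, M6=0, M7=0, M8=0, M9=1, M10=0 → 0; observed 1. Eliminates M2 stuck-at-1, M2 inverted output, M4 stuck-at-0, M4 inverted output, M6 stuck-at-1, M6 inverted output, M8 stuck-at-1, M8 inverted output, M9 stuck-at-0, M9 inverted output.
Test 3 (P=0, Q=0, R=0, S=0, T=0): fault-free M1=1, M2=0, M3=0, M4=0, M5=1, M6=1, M7=1, M8=1, M9=0, M10=1 → 1; observed 1. Eliminates M10 inverted output.
Only M10 stuck-at-1 is consistent with every test.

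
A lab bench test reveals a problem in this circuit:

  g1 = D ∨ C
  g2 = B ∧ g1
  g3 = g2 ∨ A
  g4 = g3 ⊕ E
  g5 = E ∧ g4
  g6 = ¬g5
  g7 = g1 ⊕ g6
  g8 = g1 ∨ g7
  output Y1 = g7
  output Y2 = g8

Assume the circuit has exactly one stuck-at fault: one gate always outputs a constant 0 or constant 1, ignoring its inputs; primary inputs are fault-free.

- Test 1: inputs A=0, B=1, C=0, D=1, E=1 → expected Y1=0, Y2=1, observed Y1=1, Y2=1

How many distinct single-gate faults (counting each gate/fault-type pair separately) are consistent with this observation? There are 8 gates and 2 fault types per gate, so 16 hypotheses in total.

6

Fault-free: g1=1, g2=1, g3=1, g4=0, g5=0, g6=1, g7=0, g8=1 → Y1=0, Y2=1. Observed Y1=1, Y2=1.
  g1: none of the 2 fault types match ✗
  g2: stuck-at-0 ✓; others ✗
  g3: stuck-at-0 ✓; others ✗
  g4: stuck-at-1 ✓; others ✗
  g5: stuck-at-1 ✓; others ✗
  g6: stuck-at-0 ✓; others ✗
  g7: stuck-at-1 ✓; others ✗
  g8: none of the 2 fault types match ✗
Consistent faults: {g2 stuck-at-0, g3 stuck-at-0, g4 stuck-at-1, g5 stuck-at-1, g6 stuck-at-0, g7 stuck-at-1} — 6 in all.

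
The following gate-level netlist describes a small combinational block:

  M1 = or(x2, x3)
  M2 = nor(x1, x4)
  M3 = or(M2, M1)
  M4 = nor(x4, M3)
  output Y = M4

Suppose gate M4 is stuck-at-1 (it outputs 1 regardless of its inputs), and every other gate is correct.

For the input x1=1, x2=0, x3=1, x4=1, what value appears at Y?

Propagate with M4 forced: M1=1, M2=0, M3=1, M4=1 [stuck-at-1].
So Y = 1. (Without the fault it would be 0.)

1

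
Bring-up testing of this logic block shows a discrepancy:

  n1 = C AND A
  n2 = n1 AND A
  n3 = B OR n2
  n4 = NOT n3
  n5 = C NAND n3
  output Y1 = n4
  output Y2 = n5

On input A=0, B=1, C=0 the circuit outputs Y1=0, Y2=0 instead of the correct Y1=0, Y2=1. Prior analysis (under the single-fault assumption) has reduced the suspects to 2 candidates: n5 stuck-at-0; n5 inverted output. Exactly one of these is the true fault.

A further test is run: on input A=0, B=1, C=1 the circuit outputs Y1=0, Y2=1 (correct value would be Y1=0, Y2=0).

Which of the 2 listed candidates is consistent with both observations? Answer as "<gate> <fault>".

n5 inverted output

Evaluate each candidate on input A=0, B=1, C=1:
  n5 stuck-at-0: n1=0, n2=0, n3=1, n4=0, n5=0 [stuck-at-0] → Y1=0, Y2=0 — eliminated
  n5 inverted output: n1=0, n2=0, n3=1, n4=0, n5=1 [inverted output] → Y1=0, Y2=1 — matches
Only n5 inverted output reproduces the observed Y1=0, Y2=1.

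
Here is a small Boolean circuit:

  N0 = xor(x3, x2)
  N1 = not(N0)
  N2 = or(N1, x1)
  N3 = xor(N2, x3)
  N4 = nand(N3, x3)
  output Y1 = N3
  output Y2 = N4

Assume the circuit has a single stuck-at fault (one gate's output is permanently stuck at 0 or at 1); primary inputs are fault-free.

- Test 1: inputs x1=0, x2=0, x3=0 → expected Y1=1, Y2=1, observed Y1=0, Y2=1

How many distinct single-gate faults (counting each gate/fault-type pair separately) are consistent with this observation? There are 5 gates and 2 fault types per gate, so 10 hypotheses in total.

Fault-free: N0=0, N1=1, N2=1, N3=1, N4=1 → Y1=1, Y2=1. Observed Y1=0, Y2=1.
  N0 stuck-at-0: output Y1=1, Y2=1 ✗
  N0 stuck-at-1: output Y1=0, Y2=1 ✓
  N1 stuck-at-0: output Y1=0, Y2=1 ✓
  N1 stuck-at-1: output Y1=1, Y2=1 ✗
  N2 stuck-at-0: output Y1=0, Y2=1 ✓
  N2 stuck-at-1: output Y1=1, Y2=1 ✗
  N3 stuck-at-0: output Y1=0, Y2=1 ✓
  N3 stuck-at-1: output Y1=1, Y2=1 ✗
  N4 stuck-at-0: output Y1=1, Y2=0 ✗
  N4 stuck-at-1: output Y1=1, Y2=1 ✗
Consistent faults: {N0 stuck-at-1, N1 stuck-at-0, N2 stuck-at-0, N3 stuck-at-0} — 4 in all.

4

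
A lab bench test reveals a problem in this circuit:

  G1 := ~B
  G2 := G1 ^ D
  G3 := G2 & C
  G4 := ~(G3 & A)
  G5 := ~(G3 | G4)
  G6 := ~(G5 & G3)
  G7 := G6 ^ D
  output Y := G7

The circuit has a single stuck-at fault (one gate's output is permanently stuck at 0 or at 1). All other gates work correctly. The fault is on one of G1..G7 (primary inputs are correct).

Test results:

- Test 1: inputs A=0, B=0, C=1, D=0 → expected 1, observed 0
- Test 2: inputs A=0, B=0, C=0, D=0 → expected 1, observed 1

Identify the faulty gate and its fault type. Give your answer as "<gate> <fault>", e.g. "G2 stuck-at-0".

Fault-free values for test 1 (A=0, B=0, C=1, D=0): G1=1, G2=1, G3=1, G4=1, G5=0, G6=1, G7=1, giving Y=1. Observed 0.
Test 1: faults giving observed 0 are {G5 stuck-at-1, G6 stuck-at-0, G7 stuck-at-0}.
Test 2 (A=0, B=0, C=0, D=0): fault-free G1=1, G2=1, G3=0, G4=1, G5=0, G6=1, G7=1 → 1; observed 1. Eliminates G6 stuck-at-0, G7 stuck-at-0.
Only G5 stuck-at-1 is consistent with every test.

G5 stuck-at-1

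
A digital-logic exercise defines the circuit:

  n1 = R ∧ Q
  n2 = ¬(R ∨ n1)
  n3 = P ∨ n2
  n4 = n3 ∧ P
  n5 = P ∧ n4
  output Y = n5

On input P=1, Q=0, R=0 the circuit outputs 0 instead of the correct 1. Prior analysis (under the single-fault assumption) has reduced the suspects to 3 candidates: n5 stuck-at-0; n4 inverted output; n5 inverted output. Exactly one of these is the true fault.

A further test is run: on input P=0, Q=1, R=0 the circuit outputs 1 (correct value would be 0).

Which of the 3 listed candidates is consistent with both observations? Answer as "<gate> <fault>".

n5 inverted output

Evaluate each candidate on input P=0, Q=1, R=0:
  n5 stuck-at-0: n1=0, n2=1, n3=1, n4=0, n5=0 [stuck-at-0] → 0 — eliminated
  n4 inverted output: n1=0, n2=1, n3=1, n4=1 [inverted output], n5=0 → 0 — eliminated
  n5 inverted output: n1=0, n2=1, n3=1, n4=0, n5=1 [inverted output] → 1 — matches
Only n5 inverted output reproduces the observed 1.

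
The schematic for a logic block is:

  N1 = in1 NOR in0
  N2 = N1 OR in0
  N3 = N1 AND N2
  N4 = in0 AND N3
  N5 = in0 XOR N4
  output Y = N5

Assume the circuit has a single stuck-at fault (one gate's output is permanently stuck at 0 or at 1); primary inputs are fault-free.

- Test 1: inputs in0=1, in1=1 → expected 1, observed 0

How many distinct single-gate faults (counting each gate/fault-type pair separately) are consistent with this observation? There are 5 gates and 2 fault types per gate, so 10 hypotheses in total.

4

Fault-free: N1=0, N2=1, N3=0, N4=0, N5=1 → 1. Observed 0.
  N1 stuck-at-0: output 1 ✗
  N1 stuck-at-1: output 0 ✓
  N2 stuck-at-0: output 1 ✗
  N2 stuck-at-1: output 1 ✗
  N3 stuck-at-0: output 1 ✗
  N3 stuck-at-1: output 0 ✓
  N4 stuck-at-0: output 1 ✗
  N4 stuck-at-1: output 0 ✓
  N5 stuck-at-0: output 0 ✓
  N5 stuck-at-1: output 1 ✗
Consistent faults: {N1 stuck-at-1, N3 stuck-at-1, N4 stuck-at-1, N5 stuck-at-0} — 4 in all.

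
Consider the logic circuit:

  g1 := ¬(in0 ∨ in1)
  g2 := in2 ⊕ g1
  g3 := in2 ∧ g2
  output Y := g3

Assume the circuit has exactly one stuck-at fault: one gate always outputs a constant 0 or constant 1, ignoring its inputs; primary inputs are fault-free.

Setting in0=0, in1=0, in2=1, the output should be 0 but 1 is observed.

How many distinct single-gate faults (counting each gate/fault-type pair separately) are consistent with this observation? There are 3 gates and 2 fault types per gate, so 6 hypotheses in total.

3

Fault-free: g1=1, g2=0, g3=0 → 0. Observed 1.
  g1 stuck-at-0: output 1 ✓
  g1 stuck-at-1: output 0 ✗
  g2 stuck-at-0: output 0 ✗
  g2 stuck-at-1: output 1 ✓
  g3 stuck-at-0: output 0 ✗
  g3 stuck-at-1: output 1 ✓
Consistent faults: {g1 stuck-at-0, g2 stuck-at-1, g3 stuck-at-1} — 3 in all.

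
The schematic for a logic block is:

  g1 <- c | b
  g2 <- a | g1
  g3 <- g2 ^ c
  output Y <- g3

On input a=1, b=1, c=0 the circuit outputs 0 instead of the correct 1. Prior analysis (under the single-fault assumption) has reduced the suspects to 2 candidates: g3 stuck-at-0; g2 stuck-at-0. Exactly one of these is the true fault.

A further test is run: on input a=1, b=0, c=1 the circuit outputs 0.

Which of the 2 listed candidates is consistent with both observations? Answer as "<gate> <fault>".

g3 stuck-at-0

Evaluate each candidate on input a=1, b=0, c=1:
  g3 stuck-at-0: g1=1, g2=1, g3=0 [stuck-at-0] → 0 — matches
  g2 stuck-at-0: g1=1, g2=0 [stuck-at-0], g3=1 → 1 — eliminated
Only g3 stuck-at-0 reproduces the observed 0.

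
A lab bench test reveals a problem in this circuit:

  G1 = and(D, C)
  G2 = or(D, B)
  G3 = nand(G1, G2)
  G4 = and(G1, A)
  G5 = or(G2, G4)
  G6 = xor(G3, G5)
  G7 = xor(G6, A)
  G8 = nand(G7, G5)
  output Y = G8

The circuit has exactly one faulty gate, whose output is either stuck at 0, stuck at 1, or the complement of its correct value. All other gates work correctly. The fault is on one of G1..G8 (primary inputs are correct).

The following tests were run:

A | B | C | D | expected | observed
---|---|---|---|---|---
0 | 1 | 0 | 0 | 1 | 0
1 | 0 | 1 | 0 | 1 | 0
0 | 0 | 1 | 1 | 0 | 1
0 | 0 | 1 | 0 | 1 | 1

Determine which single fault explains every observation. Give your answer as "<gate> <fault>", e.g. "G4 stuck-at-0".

G1 inverted output

Fault-free values for test 1 (A=0, B=1, C=0, D=0): G1=0, G2=1, G3=1, G4=0, G5=1, G6=0, G7=0, G8=1, giving Y=1. Observed 0.
Test 1: faults giving observed 0 are {G1 stuck-at-1, G1 inverted output, G3 stuck-at-0, G3 inverted output, G6 stuck-at-1, G6 inverted output, G7 stuck-at-1, G7 inverted output, G8 stuck-at-0, G8 inverted output}.
Test 2 (A=1, B=0, C=1, D=0): fault-free G1=0, G2=0, G3=1, G4=0, G5=0, G6=1, G7=0, G8=1 → 1; observed 0. Eliminates G3 stuck-at-0, G3 inverted output, G6 stuck-at-1, G6 inverted output, G7 stuck-at-1, G7 inverted output.
Test 3 (A=0, B=0, C=1, D=1): fault-free G1=1, G2=1, G3=0, G4=0, G5=1, G6=1, G7=1, G8=0 → 0; observed 1. Eliminates G1 stuck-at-1, G8 stuck-at-0.
Test 4 (A=0, B=0, C=1, D=0): fault-free G1=0, G2=0, G3=1, G4=0, G5=0, G6=1, G7=1, G8=1 → 1; observed 1. Eliminates G8 inverted output.
Only G1 inverted output is consistent with every test.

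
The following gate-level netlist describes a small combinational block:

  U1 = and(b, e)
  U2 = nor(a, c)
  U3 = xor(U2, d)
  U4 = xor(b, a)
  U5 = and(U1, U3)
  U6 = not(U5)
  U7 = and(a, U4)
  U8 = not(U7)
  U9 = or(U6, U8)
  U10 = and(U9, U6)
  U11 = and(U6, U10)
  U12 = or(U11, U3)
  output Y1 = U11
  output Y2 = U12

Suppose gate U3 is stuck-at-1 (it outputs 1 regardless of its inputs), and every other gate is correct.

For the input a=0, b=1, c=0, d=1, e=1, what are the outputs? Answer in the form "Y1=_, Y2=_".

Y1=0, Y2=1

Propagate with U3 forced: U1=1, U2=1, U3=1 [stuck-at-1], U4=1, U5=1, U6=0, U7=0, U8=1, U9=1, U10=0, U11=0, U12=1.
So the outputs are Y1=0, Y2=1. (Without the fault they would be Y1=1, Y2=1.)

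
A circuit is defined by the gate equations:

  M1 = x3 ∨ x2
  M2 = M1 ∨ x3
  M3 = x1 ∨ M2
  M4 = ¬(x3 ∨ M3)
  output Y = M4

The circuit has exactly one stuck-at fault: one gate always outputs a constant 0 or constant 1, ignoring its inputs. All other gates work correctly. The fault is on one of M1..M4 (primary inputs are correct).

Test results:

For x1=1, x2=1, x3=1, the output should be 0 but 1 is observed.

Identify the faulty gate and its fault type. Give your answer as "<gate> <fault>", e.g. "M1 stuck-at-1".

M4 stuck-at-1

Fault-free values for test 1 (x1=1, x2=1, x3=1): M1=1, M2=1, M3=1, M4=0, giving Y=0. Observed 1.
Test 1: faults giving observed 1 are {M4 stuck-at-1}.
Only M4 stuck-at-1 is consistent with every test.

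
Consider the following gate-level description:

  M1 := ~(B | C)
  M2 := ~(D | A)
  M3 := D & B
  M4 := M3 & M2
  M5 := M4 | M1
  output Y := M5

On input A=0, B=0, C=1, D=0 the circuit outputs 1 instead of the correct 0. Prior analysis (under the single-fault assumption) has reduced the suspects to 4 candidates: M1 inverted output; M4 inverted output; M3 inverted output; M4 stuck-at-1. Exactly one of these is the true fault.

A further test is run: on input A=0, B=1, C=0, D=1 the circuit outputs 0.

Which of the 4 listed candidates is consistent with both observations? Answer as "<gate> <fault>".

M3 inverted output

Evaluate each candidate on input A=0, B=1, C=0, D=1:
  M1 inverted output: M1=1 [inverted output], M2=0, M3=1, M4=0, M5=1 → 1 — eliminated
  M4 inverted output: M1=0, M2=0, M3=1, M4=1 [inverted output], M5=1 → 1 — eliminated
  M3 inverted output: M1=0, M2=0, M3=0 [inverted output], M4=0, M5=0 → 0 — matches
  M4 stuck-at-1: M1=0, M2=0, M3=1, M4=1 [stuck-at-1], M5=1 → 1 — eliminated
Only M3 inverted output reproduces the observed 0.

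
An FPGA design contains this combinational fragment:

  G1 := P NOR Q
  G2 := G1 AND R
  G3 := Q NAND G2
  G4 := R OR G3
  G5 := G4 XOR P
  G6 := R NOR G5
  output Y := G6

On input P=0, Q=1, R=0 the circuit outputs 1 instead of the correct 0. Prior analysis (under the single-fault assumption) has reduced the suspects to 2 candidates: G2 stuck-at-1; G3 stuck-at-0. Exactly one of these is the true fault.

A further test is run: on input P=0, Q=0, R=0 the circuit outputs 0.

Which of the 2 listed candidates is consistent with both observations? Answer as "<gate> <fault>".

Evaluate each candidate on input P=0, Q=0, R=0:
  G2 stuck-at-1: G1=1, G2=1 [stuck-at-1], G3=1, G4=1, G5=1, G6=0 → 0 — matches
  G3 stuck-at-0: G1=1, G2=0, G3=0 [stuck-at-0], G4=0, G5=0, G6=1 → 1 — eliminated
Only G2 stuck-at-1 reproduces the observed 0.

G2 stuck-at-1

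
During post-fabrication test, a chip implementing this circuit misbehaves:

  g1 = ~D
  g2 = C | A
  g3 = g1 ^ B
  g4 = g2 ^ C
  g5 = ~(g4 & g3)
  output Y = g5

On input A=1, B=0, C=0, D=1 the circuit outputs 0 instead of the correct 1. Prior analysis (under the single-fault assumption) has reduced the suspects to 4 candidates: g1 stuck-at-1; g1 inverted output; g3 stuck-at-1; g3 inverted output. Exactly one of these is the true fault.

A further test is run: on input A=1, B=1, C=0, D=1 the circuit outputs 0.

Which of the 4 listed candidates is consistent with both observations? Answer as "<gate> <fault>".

g3 stuck-at-1

Evaluate each candidate on input A=1, B=1, C=0, D=1:
  g1 stuck-at-1: g1=1 [stuck-at-1], g2=1, g3=0, g4=1, g5=1 → 1 — eliminated
  g1 inverted output: g1=1 [inverted output], g2=1, g3=0, g4=1, g5=1 → 1 — eliminated
  g3 stuck-at-1: g1=0, g2=1, g3=1 [stuck-at-1], g4=1, g5=0 → 0 — matches
  g3 inverted output: g1=0, g2=1, g3=0 [inverted output], g4=1, g5=1 → 1 — eliminated
Only g3 stuck-at-1 reproduces the observed 0.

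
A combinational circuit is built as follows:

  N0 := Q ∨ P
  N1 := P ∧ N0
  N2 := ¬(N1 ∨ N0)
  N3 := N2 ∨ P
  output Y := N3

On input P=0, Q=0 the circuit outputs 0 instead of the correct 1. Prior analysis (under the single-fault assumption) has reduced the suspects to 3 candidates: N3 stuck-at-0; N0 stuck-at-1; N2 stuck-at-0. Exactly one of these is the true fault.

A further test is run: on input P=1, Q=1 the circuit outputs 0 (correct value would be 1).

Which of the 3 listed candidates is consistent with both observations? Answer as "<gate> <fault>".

Evaluate each candidate on input P=1, Q=1:
  N3 stuck-at-0: N0=1, N1=1, N2=0, N3=0 [stuck-at-0] → 0 — matches
  N0 stuck-at-1: N0=1 [stuck-at-1], N1=1, N2=0, N3=1 → 1 — eliminated
  N2 stuck-at-0: N0=1, N1=1, N2=0 [stuck-at-0], N3=1 → 1 — eliminated
Only N3 stuck-at-0 reproduces the observed 0.

N3 stuck-at-0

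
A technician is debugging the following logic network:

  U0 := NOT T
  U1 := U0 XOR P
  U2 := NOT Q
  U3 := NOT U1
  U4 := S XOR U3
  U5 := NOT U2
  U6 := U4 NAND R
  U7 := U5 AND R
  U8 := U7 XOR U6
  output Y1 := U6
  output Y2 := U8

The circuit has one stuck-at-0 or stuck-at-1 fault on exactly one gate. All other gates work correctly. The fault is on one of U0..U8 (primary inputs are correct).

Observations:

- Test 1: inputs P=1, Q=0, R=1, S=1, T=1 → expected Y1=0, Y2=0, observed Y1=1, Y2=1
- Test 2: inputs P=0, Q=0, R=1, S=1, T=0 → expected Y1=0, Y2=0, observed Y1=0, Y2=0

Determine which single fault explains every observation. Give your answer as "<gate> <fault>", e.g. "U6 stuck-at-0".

Fault-free values for test 1 (P=1, Q=0, R=1, S=1, T=1): U0=0, U1=1, U2=1, U3=0, U4=1, U5=0, U6=0, U7=0, U8=0, giving Y1=0, Y2=0. Observed Y1=1, Y2=1.
Test 1: faults giving observed Y1=1, Y2=1 are {U0 stuck-at-1, U1 stuck-at-0, U3 stuck-at-1, U4 stuck-at-0, U6 stuck-at-1}.
Test 2 (P=0, Q=0, R=1, S=1, T=0): fault-free U0=1, U1=1, U2=1, U3=0, U4=1, U5=0, U6=0, U7=0, U8=0 → Y1=0, Y2=0; observed Y1=0, Y2=0. Eliminates U1 stuck-at-0, U3 stuck-at-1, U4 stuck-at-0, U6 stuck-at-1.
Only U0 stuck-at-1 is consistent with every test.

U0 stuck-at-1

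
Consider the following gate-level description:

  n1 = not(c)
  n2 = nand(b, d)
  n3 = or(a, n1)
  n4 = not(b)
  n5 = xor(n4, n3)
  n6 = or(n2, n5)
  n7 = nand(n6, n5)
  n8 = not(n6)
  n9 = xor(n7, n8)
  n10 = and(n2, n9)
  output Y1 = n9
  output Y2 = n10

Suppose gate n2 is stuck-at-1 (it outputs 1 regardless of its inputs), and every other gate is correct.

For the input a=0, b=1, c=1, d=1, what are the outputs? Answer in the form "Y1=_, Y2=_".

Propagate with n2 forced: n1=0, n2=1 [stuck-at-1], n3=0, n4=0, n5=0, n6=1, n7=1, n8=0, n9=1, n10=1.
So the outputs are Y1=1, Y2=1. (Without the fault they would be Y1=0, Y2=0.)

Y1=1, Y2=1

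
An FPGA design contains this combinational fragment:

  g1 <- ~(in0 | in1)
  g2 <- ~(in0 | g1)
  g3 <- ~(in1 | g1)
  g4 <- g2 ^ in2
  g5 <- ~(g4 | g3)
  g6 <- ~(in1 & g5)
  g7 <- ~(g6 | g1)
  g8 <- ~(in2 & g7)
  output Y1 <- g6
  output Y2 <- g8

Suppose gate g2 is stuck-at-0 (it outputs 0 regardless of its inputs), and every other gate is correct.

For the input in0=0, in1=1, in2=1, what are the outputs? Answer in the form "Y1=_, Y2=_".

Propagate with g2 forced: g1=0, g2=0 [stuck-at-0], g3=0, g4=1, g5=0, g6=1, g7=0, g8=1.
So the outputs are Y1=1, Y2=1. (Without the fault they would be Y1=0, Y2=0.)

Y1=1, Y2=1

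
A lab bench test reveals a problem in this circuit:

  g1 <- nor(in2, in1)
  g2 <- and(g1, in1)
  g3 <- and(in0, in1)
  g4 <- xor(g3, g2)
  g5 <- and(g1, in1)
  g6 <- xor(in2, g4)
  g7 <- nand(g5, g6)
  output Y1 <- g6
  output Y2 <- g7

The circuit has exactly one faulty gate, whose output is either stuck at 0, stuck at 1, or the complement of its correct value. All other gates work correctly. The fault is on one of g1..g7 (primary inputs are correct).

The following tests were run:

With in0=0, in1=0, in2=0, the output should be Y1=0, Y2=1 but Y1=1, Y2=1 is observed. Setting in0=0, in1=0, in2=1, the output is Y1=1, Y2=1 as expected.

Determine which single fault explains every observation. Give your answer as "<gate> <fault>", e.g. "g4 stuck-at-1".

Fault-free values for test 1 (in0=0, in1=0, in2=0): g1=1, g2=0, g3=0, g4=0, g5=0, g6=0, g7=1, giving Y1=0, Y2=1. Observed Y1=1, Y2=1.
Test 1: faults giving observed Y1=1, Y2=1 are {g2 stuck-at-1, g2 inverted output, g3 stuck-at-1, g3 inverted output, g4 stuck-at-1, g4 inverted output, g6 stuck-at-1, g6 inverted output}.
Test 2 (in0=0, in1=0, in2=1): fault-free g1=0, g2=0, g3=0, g4=0, g5=0, g6=1, g7=1 → Y1=1, Y2=1; observed Y1=1, Y2=1. Eliminates g2 stuck-at-1, g2 inverted output, g3 stuck-at-1, g3 inverted output, g4 stuck-at-1, g4 inverted output, g6 inverted output.
Only g6 stuck-at-1 is consistent with every test.

g6 stuck-at-1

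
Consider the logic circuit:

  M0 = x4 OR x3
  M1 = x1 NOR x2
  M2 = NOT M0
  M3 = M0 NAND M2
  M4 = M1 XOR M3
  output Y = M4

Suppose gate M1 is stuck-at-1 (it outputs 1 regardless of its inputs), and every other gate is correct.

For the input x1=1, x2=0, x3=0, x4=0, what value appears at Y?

Propagate with M1 forced: M0=0, M1=1 [stuck-at-1], M2=1, M3=1, M4=0.
So Y = 0. (Without the fault it would be 1.)

0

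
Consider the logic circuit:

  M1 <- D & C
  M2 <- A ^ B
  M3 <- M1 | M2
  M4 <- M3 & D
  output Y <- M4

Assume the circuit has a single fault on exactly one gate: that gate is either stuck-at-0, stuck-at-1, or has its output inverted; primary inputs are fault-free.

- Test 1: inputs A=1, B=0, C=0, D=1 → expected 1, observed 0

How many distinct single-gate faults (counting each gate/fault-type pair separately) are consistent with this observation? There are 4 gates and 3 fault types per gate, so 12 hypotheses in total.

6

Fault-free: M1=0, M2=1, M3=1, M4=1 → 1. Observed 0.
  M1 stuck-at-0: output 1 ✗
  M1 stuck-at-1: output 1 ✗
  M1 inverted output: output 1 ✗
  M2 stuck-at-0: output 0 ✓
  M2 stuck-at-1: output 1 ✗
  M2 inverted output: output 0 ✓
  M3 stuck-at-0: output 0 ✓
  M3 stuck-at-1: output 1 ✗
  M3 inverted output: output 0 ✓
  M4 stuck-at-0: output 0 ✓
  M4 stuck-at-1: output 1 ✗
  M4 inverted output: output 0 ✓
Consistent faults: {M2 stuck-at-0, M2 inverted output, M3 stuck-at-0, M3 inverted output, M4 stuck-at-0, M4 inverted output} — 6 in all.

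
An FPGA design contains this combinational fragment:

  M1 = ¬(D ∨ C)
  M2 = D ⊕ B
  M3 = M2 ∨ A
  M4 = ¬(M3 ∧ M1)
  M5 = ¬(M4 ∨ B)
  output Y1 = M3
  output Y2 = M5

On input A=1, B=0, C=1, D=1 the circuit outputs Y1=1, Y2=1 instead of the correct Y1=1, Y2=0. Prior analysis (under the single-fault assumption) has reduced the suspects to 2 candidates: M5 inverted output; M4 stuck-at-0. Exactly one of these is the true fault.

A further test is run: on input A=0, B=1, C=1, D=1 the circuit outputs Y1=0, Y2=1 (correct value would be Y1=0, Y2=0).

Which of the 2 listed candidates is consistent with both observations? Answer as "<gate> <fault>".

M5 inverted output

Evaluate each candidate on input A=0, B=1, C=1, D=1:
  M5 inverted output: M1=0, M2=0, M3=0, M4=1, M5=1 [inverted output] → Y1=0, Y2=1 — matches
  M4 stuck-at-0: M1=0, M2=0, M3=0, M4=0 [stuck-at-0], M5=0 → Y1=0, Y2=0 — eliminated
Only M5 inverted output reproduces the observed Y1=0, Y2=1.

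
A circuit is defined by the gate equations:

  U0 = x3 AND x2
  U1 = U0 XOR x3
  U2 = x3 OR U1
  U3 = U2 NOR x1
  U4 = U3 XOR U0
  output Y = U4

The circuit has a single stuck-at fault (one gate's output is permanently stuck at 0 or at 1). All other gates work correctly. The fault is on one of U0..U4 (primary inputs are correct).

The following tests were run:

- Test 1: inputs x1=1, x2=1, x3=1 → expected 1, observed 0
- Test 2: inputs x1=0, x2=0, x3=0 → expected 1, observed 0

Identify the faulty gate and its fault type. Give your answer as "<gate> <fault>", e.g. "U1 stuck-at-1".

U4 stuck-at-0

Fault-free values for test 1 (x1=1, x2=1, x3=1): U0=1, U1=0, U2=1, U3=0, U4=1, giving Y=1. Observed 0.
Test 1: faults giving observed 0 are {U0 stuck-at-0, U3 stuck-at-1, U4 stuck-at-0}.
Test 2 (x1=0, x2=0, x3=0): fault-free U0=0, U1=0, U2=0, U3=1, U4=1 → 1; observed 0. Eliminates U0 stuck-at-0, U3 stuck-at-1.
Only U4 stuck-at-0 is consistent with every test.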